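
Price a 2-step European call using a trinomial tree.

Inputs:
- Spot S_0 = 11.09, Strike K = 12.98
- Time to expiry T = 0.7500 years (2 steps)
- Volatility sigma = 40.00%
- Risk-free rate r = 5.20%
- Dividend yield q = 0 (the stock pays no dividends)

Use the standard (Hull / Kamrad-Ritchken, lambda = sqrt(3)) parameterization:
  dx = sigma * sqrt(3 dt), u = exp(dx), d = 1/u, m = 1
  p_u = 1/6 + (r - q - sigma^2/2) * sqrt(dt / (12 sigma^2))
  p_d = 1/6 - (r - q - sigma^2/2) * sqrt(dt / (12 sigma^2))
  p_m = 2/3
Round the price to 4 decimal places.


dt = T/N = 0.375000; dx = sigma*sqrt(3*dt) = 0.424264
u = exp(dx) = 1.528465; d = 1/u = 0.654251
p_u = 0.154292, p_m = 0.666667, p_d = 0.179041
Discount per step: exp(-r*dt) = 0.980689
Stock lattice S(k, j) with j the centered position index:
  k=0: S(0,+0) = 11.0900
  k=1: S(1,-1) = 7.2556; S(1,+0) = 11.0900; S(1,+1) = 16.9507
  k=2: S(2,-2) = 4.7470; S(2,-1) = 7.2556; S(2,+0) = 11.0900; S(2,+1) = 16.9507; S(2,+2) = 25.9085
Terminal payoffs V(N, j) = max(S_T - K, 0):
  V(2,-2) = 0.000000; V(2,-1) = 0.000000; V(2,+0) = 0.000000; V(2,+1) = 3.970679; V(2,+2) = 12.928522
Backward induction: V(k, j) = exp(-r*dt) * [p_u * V(k+1, j+1) + p_m * V(k+1, j) + p_d * V(k+1, j-1)]
  V(1,-1) = exp(-r*dt) * [p_u*0.000000 + p_m*0.000000 + p_d*0.000000] = 0.000000
  V(1,+0) = exp(-r*dt) * [p_u*3.970679 + p_m*0.000000 + p_d*0.000000] = 0.600814
  V(1,+1) = exp(-r*dt) * [p_u*12.928522 + p_m*3.970679 + p_d*0.000000] = 4.552250
  V(0,+0) = exp(-r*dt) * [p_u*4.552250 + p_m*0.600814 + p_d*0.000000] = 1.081621

Answer: Price = V(0,0) = 1.0816


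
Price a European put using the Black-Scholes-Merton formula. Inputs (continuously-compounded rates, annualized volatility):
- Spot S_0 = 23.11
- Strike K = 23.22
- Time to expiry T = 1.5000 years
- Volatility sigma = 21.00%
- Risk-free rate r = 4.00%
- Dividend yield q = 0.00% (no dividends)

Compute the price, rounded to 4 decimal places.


d1 = (ln(S/K) + (r - q + 0.5*sigma^2) * T) / (sigma * sqrt(T)) = 0.34342020
d2 = d1 - sigma * sqrt(T) = 0.08622378
exp(-rT) = 0.94176453; exp(-qT) = 1.00000000
P = K * exp(-rT) * N(-d2) - S_0 * exp(-qT) * N(-d1)
N(-d1) = 0.36564118; N(-d2) = 0.46564426
P = 23.2200 * 0.94176453 * 0.46564426 - 23.1100 * 1.00000000 * 0.36564118 = 1.7326

Answer: Price = 1.7326


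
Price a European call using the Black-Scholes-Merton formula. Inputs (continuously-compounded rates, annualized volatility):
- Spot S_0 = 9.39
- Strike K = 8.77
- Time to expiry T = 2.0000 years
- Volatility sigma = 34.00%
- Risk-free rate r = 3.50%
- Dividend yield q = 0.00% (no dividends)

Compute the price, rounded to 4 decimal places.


Answer: Price = 2.3424

Derivation:
d1 = (ln(S/K) + (r - q + 0.5*sigma^2) * T) / (sigma * sqrt(T)) = 0.52806004
d2 = d1 - sigma * sqrt(T) = 0.04722743
exp(-rT) = 0.93239382; exp(-qT) = 1.00000000
C = S_0 * exp(-qT) * N(d1) - K * exp(-rT) * N(d2)
N(d1) = 0.70127117; N(d2) = 0.51883402
C = 9.3900 * 1.00000000 * 0.70127117 - 8.7700 * 0.93239382 * 0.51883402 = 2.3424


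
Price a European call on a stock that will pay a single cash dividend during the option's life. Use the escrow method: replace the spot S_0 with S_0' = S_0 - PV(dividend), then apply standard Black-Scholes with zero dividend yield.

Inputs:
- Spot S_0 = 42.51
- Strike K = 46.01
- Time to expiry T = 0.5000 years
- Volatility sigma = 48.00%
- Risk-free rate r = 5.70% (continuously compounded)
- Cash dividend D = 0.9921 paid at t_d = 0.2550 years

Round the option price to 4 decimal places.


Answer: Price = 4.3547

Derivation:
PV(D) = D * exp(-r * t_d) = 0.9921 * 0.98557012 = 0.97778412
S_0' = S_0 - PV(D) = 42.5100 - 0.97778412 = 41.53221588
d1 = (ln(S_0'/K) + (r + sigma^2/2)*T) / (sigma*sqrt(T)) = -0.04799296
d2 = d1 - sigma*sqrt(T) = -0.38740422
exp(-rT) = 0.97190229
N(d1) = 0.48086093; N(d2) = 0.34922849
C = S_0' * N(d1) - K * exp(-rT) * N(d2) = 41.53221588 * 0.48086093 - 46.0100 * 0.97190229 * 0.34922849 = 4.3547


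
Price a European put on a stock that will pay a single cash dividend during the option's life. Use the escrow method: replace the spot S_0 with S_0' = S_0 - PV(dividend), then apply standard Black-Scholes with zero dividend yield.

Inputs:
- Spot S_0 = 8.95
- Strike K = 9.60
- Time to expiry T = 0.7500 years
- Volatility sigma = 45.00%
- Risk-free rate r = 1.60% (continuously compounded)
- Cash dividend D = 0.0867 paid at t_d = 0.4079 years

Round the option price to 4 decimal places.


PV(D) = D * exp(-r * t_d) = 0.0867 * 0.99349485 = 0.08613600
S_0' = S_0 - PV(D) = 8.9500 - 0.08613600 = 8.86386400
d1 = (ln(S_0'/K) + (r + sigma^2/2)*T) / (sigma*sqrt(T)) = 0.02093135
d2 = d1 - sigma*sqrt(T) = -0.36878008
exp(-rT) = 0.98807171
N(-d1) = 0.49165021; N(-d2) = 0.64385417
P = K * exp(-rT) * N(-d2) - S_0' * N(-d1) = 9.6000 * 0.98807171 * 0.64385417 - 8.86386400 * 0.49165021 = 1.7494

Answer: Price = 1.7494


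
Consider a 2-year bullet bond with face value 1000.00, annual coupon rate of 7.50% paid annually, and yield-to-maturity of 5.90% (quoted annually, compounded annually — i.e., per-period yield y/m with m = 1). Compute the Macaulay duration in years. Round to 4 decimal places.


Coupon per period c = face * coupon_rate / m = 75.000000
Periods per year m = 1; per-period yield y/m = 0.059000
Number of cashflows N = 2
Cashflows (t years, CF_t, discount factor 1/(1+y/m)^(m*t), PV):
  t = 1.0000: CF_t = 75.000000, DF = 0.944287, PV = 70.821530
  t = 2.0000: CF_t = 1075.000000, DF = 0.891678, PV = 958.553912
Price P = sum_t PV_t = 1029.375442
Macaulay numerator sum_t t * PV_t:
  t * PV_t at t = 1.0000: 70.821530
  t * PV_t at t = 2.0000: 1917.107824
Macaulay duration D = (sum_t t * PV_t) / P = 1987.929354 / 1029.375442 = 1.931200

Answer: Macaulay duration = 1.9312 years


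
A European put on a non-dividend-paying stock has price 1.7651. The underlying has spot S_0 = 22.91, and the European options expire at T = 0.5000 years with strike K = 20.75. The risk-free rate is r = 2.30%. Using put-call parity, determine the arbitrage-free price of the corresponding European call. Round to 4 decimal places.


Answer: Call price = 4.1624

Derivation:
Put-call parity: C - P = S_0 * exp(-qT) - K * exp(-rT).
S_0 * exp(-qT) = 22.9100 * 1.00000000 = 22.91000000
K * exp(-rT) = 20.7500 * 0.98856587 = 20.51274185
C = P + S*exp(-qT) - K*exp(-rT)
C = 1.7651 + 22.91000000 - 20.51274185 = 4.1624


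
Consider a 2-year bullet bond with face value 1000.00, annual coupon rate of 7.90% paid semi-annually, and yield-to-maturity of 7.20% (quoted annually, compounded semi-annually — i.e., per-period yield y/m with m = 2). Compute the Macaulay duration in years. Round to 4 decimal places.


Coupon per period c = face * coupon_rate / m = 39.500000
Periods per year m = 2; per-period yield y/m = 0.036000
Number of cashflows N = 4
Cashflows (t years, CF_t, discount factor 1/(1+y/m)^(m*t), PV):
  t = 0.5000: CF_t = 39.500000, DF = 0.965251, PV = 38.127413
  t = 1.0000: CF_t = 39.500000, DF = 0.931709, PV = 36.802522
  t = 1.5000: CF_t = 39.500000, DF = 0.899333, PV = 35.523670
  t = 2.0000: CF_t = 1039.500000, DF = 0.868082, PV = 902.371711
Price P = sum_t PV_t = 1012.825317
Macaulay numerator sum_t t * PV_t:
  t * PV_t at t = 0.5000: 19.063707
  t * PV_t at t = 1.0000: 36.802522
  t * PV_t at t = 1.5000: 53.285505
  t * PV_t at t = 2.0000: 1804.743423
Macaulay duration D = (sum_t t * PV_t) / P = 1913.895157 / 1012.825317 = 1.889660

Answer: Macaulay duration = 1.8897 years


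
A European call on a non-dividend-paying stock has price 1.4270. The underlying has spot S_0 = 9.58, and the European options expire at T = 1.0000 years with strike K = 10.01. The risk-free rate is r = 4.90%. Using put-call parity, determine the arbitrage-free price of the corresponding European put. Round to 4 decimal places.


Answer: Put price = 1.3783

Derivation:
Put-call parity: C - P = S_0 * exp(-qT) - K * exp(-rT).
S_0 * exp(-qT) = 9.5800 * 1.00000000 = 9.58000000
K * exp(-rT) = 10.0100 * 0.95218113 = 9.53133311
P = C - S*exp(-qT) + K*exp(-rT)
P = 1.4270 - 9.58000000 + 9.53133311 = 1.3783


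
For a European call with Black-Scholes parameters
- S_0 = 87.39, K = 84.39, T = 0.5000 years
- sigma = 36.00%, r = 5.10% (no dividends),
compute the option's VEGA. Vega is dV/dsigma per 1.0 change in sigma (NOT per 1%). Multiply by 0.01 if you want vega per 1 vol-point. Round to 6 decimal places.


Answer: Vega = 23.066321

Derivation:
d1 = 0.3646783349; d2 = 0.1101198936
phi(d1) = 0.3732773100; exp(-qT) = 1.0000000000; exp(-rT) = 0.9748223790
Vega = S * exp(-qT) * phi(d1) * sqrt(T) = 87.3900 * 1.0000000000 * 0.3732773100 * 0.7071067812 = 23.066321


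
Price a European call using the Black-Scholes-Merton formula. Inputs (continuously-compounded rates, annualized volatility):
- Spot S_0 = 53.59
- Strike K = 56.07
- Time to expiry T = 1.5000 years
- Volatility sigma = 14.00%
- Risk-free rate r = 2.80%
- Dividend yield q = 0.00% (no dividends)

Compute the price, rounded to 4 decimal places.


d1 = (ln(S/K) + (r - q + 0.5*sigma^2) * T) / (sigma * sqrt(T)) = 0.06684525
d2 = d1 - sigma * sqrt(T) = -0.10461903
exp(-rT) = 0.95886978; exp(-qT) = 1.00000000
C = S_0 * exp(-qT) * N(d1) - K * exp(-rT) * N(d2)
N(d1) = 0.52664755; N(d2) = 0.45833906
C = 53.5900 * 1.00000000 * 0.52664755 - 56.0700 * 0.95886978 * 0.45833906 = 3.5810

Answer: Price = 3.5810


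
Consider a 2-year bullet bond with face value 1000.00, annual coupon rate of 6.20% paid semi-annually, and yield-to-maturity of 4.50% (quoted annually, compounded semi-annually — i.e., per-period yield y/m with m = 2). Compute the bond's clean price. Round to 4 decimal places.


Answer: Price = 1032.1703

Derivation:
Coupon per period c = face * coupon_rate / m = 31.000000
Periods per year m = 2; per-period yield y/m = 0.022500
Number of cashflows N = 4
Cashflows (t years, CF_t, discount factor 1/(1+y/m)^(m*t), PV):
  t = 0.5000: CF_t = 31.000000, DF = 0.977995, PV = 30.317848
  t = 1.0000: CF_t = 31.000000, DF = 0.956474, PV = 29.650707
  t = 1.5000: CF_t = 31.000000, DF = 0.935427, PV = 28.998247
  t = 2.0000: CF_t = 1031.000000, DF = 0.914843, PV = 943.203489
Price P = sum_t PV_t = 1032.170292


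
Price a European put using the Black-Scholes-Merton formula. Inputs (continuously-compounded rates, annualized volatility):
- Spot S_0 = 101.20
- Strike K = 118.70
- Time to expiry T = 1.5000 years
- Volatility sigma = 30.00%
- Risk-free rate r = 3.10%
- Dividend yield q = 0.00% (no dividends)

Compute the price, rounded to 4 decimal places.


Answer: Price = 22.4111

Derivation:
d1 = (ln(S/K) + (r - q + 0.5*sigma^2) * T) / (sigma * sqrt(T)) = -0.12383680
d2 = d1 - sigma * sqrt(T) = -0.49126026
exp(-rT) = 0.95456456; exp(-qT) = 1.00000000
P = K * exp(-rT) * N(-d2) - S_0 * exp(-qT) * N(-d1)
N(-d1) = 0.54927775; N(-d2) = 0.68837881
P = 118.7000 * 0.95456456 * 0.68837881 - 101.2000 * 1.00000000 * 0.54927775 = 22.4111


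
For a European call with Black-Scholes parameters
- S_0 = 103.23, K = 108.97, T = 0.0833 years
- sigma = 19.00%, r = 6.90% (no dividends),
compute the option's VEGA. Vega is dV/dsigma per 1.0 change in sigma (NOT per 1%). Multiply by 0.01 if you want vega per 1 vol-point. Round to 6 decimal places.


d1 = -0.8545613550; d2 = -0.9093986598
phi(d1) = 0.2769063026; exp(-qT) = 1.0000000000; exp(-rT) = 0.9942687864
Vega = S * exp(-qT) * phi(d1) * sqrt(T) = 103.2300 * 1.0000000000 * 0.2769063026 * 0.2886173938 = 8.250139

Answer: Vega = 8.250139


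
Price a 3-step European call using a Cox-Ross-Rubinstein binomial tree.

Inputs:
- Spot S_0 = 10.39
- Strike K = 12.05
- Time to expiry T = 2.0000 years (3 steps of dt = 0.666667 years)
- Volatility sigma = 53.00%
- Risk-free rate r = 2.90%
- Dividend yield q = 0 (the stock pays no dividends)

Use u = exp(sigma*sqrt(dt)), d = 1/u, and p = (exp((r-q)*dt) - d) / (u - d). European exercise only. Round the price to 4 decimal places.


dt = T/N = 0.666667
u = exp(sigma*sqrt(dt)) = 1.541480; d = 1/u = 0.648727
p = (exp((r-q)*dt) - d) / (u - d) = 0.415338
Discount per step: exp(-r*dt) = 0.980852
Stock lattice S(k, i) with i counting down-moves:
  k=0: S(0,0) = 10.3900
  k=1: S(1,0) = 16.0160; S(1,1) = 6.7403
  k=2: S(2,0) = 24.6883; S(2,1) = 10.3900; S(2,2) = 4.3726
  k=3: S(3,0) = 38.0566; S(3,1) = 16.0160; S(3,2) = 6.7403; S(3,3) = 2.8366
Terminal payoffs V(N, i) = max(S_T - K, 0):
  V(3,0) = 26.006556; V(3,1) = 3.965980; V(3,2) = 0.000000; V(3,3) = 0.000000
Backward induction: V(k, i) = exp(-r*dt) * [p * V(k+1, i) + (1-p) * V(k+1, i+1)].
  V(2,0) = exp(-r*dt) * [p*26.006556 + (1-p)*3.965980] = 12.869047
  V(2,1) = exp(-r*dt) * [p*3.965980 + (1-p)*0.000000] = 1.615682
  V(2,2) = exp(-r*dt) * [p*0.000000 + (1-p)*0.000000] = 0.000000
  V(1,0) = exp(-r*dt) * [p*12.869047 + (1-p)*1.615682] = 6.169201
  V(1,1) = exp(-r*dt) * [p*1.615682 + (1-p)*0.000000] = 0.658205
  V(0,0) = exp(-r*dt) * [p*6.169201 + (1-p)*0.658205] = 2.890701

Answer: Price = V(0,0) = 2.8907


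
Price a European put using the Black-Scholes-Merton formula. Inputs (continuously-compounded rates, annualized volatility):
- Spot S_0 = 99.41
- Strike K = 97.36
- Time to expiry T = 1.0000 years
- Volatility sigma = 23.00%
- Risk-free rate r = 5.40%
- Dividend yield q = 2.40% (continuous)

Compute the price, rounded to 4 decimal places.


Answer: Price = 6.4700

Derivation:
d1 = (ln(S/K) + (r - q + 0.5*sigma^2) * T) / (sigma * sqrt(T)) = 0.33603158
d2 = d1 - sigma * sqrt(T) = 0.10603158
exp(-rT) = 0.94743211; exp(-qT) = 0.97628571
P = K * exp(-rT) * N(-d2) - S_0 * exp(-qT) * N(-d1)
N(-d1) = 0.36842353; N(-d2) = 0.45777865
P = 97.3600 * 0.94743211 * 0.45777865 - 99.4100 * 0.97628571 * 0.36842353 = 6.4700


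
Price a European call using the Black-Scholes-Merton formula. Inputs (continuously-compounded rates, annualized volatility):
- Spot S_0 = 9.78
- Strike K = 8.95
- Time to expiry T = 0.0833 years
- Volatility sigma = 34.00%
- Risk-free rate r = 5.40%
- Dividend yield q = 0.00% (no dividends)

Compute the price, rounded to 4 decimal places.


Answer: Price = 0.9540

Derivation:
d1 = (ln(S/K) + (r - q + 0.5*sigma^2) * T) / (sigma * sqrt(T)) = 0.99866481
d2 = d1 - sigma * sqrt(T) = 0.90053490
exp(-rT) = 0.99551190; exp(-qT) = 1.00000000
C = S_0 * exp(-qT) * N(d1) - K * exp(-rT) * N(d2)
N(d1) = 0.84102145; N(d2) = 0.81608217
C = 9.7800 * 1.00000000 * 0.84102145 - 8.9500 * 0.99551190 * 0.81608217 = 0.9540


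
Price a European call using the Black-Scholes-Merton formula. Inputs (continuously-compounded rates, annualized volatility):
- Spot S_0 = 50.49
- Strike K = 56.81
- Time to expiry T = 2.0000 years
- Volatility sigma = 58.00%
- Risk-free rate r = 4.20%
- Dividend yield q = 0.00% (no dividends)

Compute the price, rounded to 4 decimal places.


Answer: Price = 15.4893

Derivation:
d1 = (ln(S/K) + (r - q + 0.5*sigma^2) * T) / (sigma * sqrt(T)) = 0.36874757
d2 = d1 - sigma * sqrt(T) = -0.45149630
exp(-rT) = 0.91943126; exp(-qT) = 1.00000000
C = S_0 * exp(-qT) * N(d1) - K * exp(-rT) * N(d2)
N(d1) = 0.64384206; N(d2) = 0.32581595
C = 50.4900 * 1.00000000 * 0.64384206 - 56.8100 * 0.91943126 * 0.32581595 = 15.4893


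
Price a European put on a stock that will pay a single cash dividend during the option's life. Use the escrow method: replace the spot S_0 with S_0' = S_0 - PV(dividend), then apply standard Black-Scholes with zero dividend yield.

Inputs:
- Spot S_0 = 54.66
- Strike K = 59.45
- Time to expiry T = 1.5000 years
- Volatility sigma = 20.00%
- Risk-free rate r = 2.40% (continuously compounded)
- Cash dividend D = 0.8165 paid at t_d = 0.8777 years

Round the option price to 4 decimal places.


Answer: Price = 7.3397

Derivation:
PV(D) = D * exp(-r * t_d) = 0.8165 * 0.97915551 = 0.79948048
S_0' = S_0 - PV(D) = 54.6600 - 0.79948048 = 53.86051952
d1 = (ln(S_0'/K) + (r + sigma^2/2)*T) / (sigma*sqrt(T)) = -0.13365188
d2 = d1 - sigma*sqrt(T) = -0.37860085
exp(-rT) = 0.96464029
N(-d1) = 0.55316107; N(-d2) = 0.64750785
P = K * exp(-rT) * N(-d2) - S_0' * N(-d1) = 59.4500 * 0.96464029 * 0.64750785 - 53.86051952 * 0.55316107 = 7.3397


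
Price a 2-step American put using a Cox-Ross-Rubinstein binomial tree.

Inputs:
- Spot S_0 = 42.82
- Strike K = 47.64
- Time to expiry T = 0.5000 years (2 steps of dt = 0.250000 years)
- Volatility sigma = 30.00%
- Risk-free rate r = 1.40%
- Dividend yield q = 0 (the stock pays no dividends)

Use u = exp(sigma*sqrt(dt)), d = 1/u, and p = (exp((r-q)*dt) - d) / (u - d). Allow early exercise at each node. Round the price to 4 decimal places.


Answer: Price = V(0,0) = 6.8439

Derivation:
dt = T/N = 0.250000
u = exp(sigma*sqrt(dt)) = 1.161834; d = 1/u = 0.860708
p = (exp((r-q)*dt) - d) / (u - d) = 0.474214
Discount per step: exp(-r*dt) = 0.996506
Stock lattice S(k, i) with i counting down-moves:
  k=0: S(0,0) = 42.8200
  k=1: S(1,0) = 49.7497; S(1,1) = 36.8555
  k=2: S(2,0) = 57.8010; S(2,1) = 42.8200; S(2,2) = 31.7218
Terminal payoffs V(N, i) = max(K - S_T, 0):
  V(2,0) = 0.000000; V(2,1) = 4.820000; V(2,2) = 15.918164
Backward induction: V(k, i) = exp(-r*dt) * [p * V(k+1, i) + (1-p) * V(k+1, i+1)]; then take max(V_cont, immediate exercise) for American.
  V(1,0) = exp(-r*dt) * [p*0.000000 + (1-p)*4.820000] = 2.525436; exercise = 0.000000; V(1,0) = max -> 2.525436
  V(1,1) = exp(-r*dt) * [p*4.820000 + (1-p)*15.918164] = 10.618036; exercise = 10.784484; V(1,1) = max -> 10.784484
  V(0,0) = exp(-r*dt) * [p*2.525436 + (1-p)*10.784484] = 6.843936; exercise = 4.820000; V(0,0) = max -> 6.843936


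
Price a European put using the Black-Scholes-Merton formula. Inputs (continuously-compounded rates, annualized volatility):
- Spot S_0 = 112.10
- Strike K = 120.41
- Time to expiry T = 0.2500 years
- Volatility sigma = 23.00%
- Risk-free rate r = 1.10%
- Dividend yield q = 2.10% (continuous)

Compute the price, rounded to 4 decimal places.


Answer: Price = 10.6542

Derivation:
d1 = (ln(S/K) + (r - q + 0.5*sigma^2) * T) / (sigma * sqrt(T)) = -0.58607614
d2 = d1 - sigma * sqrt(T) = -0.70107614
exp(-rT) = 0.99725378; exp(-qT) = 0.99476376
P = K * exp(-rT) * N(-d2) - S_0 * exp(-qT) * N(-d1)
N(-d1) = 0.72108782; N(-d2) = 0.75837225
P = 120.4100 * 0.99725378 * 0.75837225 - 112.1000 * 0.99476376 * 0.72108782 = 10.6542


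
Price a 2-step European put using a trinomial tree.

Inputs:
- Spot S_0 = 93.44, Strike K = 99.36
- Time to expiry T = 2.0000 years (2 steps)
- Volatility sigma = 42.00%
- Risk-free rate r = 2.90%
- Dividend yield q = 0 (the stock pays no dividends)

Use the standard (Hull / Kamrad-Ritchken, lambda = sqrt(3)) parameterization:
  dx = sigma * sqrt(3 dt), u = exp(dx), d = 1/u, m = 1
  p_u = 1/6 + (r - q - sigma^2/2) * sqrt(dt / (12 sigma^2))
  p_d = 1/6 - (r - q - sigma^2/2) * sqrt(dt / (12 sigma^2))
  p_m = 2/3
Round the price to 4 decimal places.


dt = T/N = 1.000000; dx = sigma*sqrt(3*dt) = 0.727461
u = exp(dx) = 2.069819; d = 1/u = 0.483134
p_u = 0.125977, p_m = 0.666667, p_d = 0.207356
Discount per step: exp(-r*dt) = 0.971416
Stock lattice S(k, j) with j the centered position index:
  k=0: S(0,+0) = 93.4400
  k=1: S(1,-1) = 45.1440; S(1,+0) = 93.4400; S(1,+1) = 193.4039
  k=2: S(2,-2) = 21.8106; S(2,-1) = 45.1440; S(2,+0) = 93.4400; S(2,+1) = 193.4039; S(2,+2) = 400.3112
Terminal payoffs V(N, j) = max(K - S_T, 0):
  V(2,-2) = 77.549384; V(2,-1) = 54.215964; V(2,+0) = 5.920000; V(2,+1) = 0.000000; V(2,+2) = 0.000000
Backward induction: V(k, j) = exp(-r*dt) * [p_u * V(k+1, j+1) + p_m * V(k+1, j) + p_d * V(k+1, j-1)]
  V(1,-1) = exp(-r*dt) * [p_u*5.920000 + p_m*54.215964 + p_d*77.549384] = 51.456027
  V(1,+0) = exp(-r*dt) * [p_u*0.000000 + p_m*5.920000 + p_d*54.215964] = 14.754532
  V(1,+1) = exp(-r*dt) * [p_u*0.000000 + p_m*0.000000 + p_d*5.920000] = 1.192461
  V(0,+0) = exp(-r*dt) * [p_u*1.192461 + p_m*14.754532 + p_d*51.456027] = 20.065869

Answer: Price = V(0,0) = 20.0659


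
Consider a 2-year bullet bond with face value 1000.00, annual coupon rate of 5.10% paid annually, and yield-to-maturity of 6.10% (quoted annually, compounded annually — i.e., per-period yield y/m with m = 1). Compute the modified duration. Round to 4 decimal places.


Answer: Modified duration = 1.8389

Derivation:
Coupon per period c = face * coupon_rate / m = 51.000000
Periods per year m = 1; per-period yield y/m = 0.061000
Number of cashflows N = 2
Cashflows (t years, CF_t, discount factor 1/(1+y/m)^(m*t), PV):
  t = 1.0000: CF_t = 51.000000, DF = 0.942507, PV = 48.067861
  t = 2.0000: CF_t = 1051.000000, DF = 0.888320, PV = 933.623873
Price P = sum_t PV_t = 981.691734
First compute Macaulay numerator sum_t t * PV_t:
  t * PV_t at t = 1.0000: 48.067861
  t * PV_t at t = 2.0000: 1867.247746
Macaulay duration D = 1915.315607 / 981.691734 = 1.951036
Modified duration = D / (1 + y/m) = 1.951036 / (1 + 0.061000) = 1.838865


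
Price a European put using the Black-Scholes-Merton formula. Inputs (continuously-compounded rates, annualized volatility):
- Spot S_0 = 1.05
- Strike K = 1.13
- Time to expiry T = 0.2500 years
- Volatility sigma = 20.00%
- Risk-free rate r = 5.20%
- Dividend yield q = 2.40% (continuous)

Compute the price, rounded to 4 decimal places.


d1 = (ln(S/K) + (r - q + 0.5*sigma^2) * T) / (sigma * sqrt(T)) = -0.61427469
d2 = d1 - sigma * sqrt(T) = -0.71427469
exp(-rT) = 0.98708414; exp(-qT) = 0.99401796
P = K * exp(-rT) * N(-d2) - S_0 * exp(-qT) * N(-d1)
N(-d1) = 0.73048309; N(-d2) = 0.76247133
P = 1.1300 * 0.98708414 * 0.76247133 - 1.0500 * 0.99401796 * 0.73048309 = 0.0880

Answer: Price = 0.0880


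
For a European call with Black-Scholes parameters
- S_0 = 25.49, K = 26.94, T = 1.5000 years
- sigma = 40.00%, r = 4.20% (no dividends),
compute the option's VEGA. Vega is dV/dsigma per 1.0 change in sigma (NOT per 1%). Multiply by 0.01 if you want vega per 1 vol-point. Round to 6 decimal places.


d1 = 0.2606135580; d2 = -0.2292843906
phi(d1) = 0.3856217753; exp(-qT) = 1.0000000000; exp(-rT) = 0.9389434737
Vega = S * exp(-qT) * phi(d1) * sqrt(T) = 25.4900 * 1.0000000000 * 0.3856217753 * 1.2247448714 = 12.038629

Answer: Vega = 12.038629


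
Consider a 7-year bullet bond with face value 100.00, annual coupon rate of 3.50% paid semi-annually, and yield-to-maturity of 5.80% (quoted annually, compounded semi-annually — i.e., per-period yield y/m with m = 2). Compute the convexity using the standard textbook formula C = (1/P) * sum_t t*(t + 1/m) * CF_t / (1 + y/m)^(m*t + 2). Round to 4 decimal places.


Coupon per period c = face * coupon_rate / m = 1.750000
Periods per year m = 2; per-period yield y/m = 0.029000
Number of cashflows N = 14
Cashflows (t years, CF_t, discount factor 1/(1+y/m)^(m*t), PV):
  t = 0.5000: CF_t = 1.750000, DF = 0.971817, PV = 1.700680
  t = 1.0000: CF_t = 1.750000, DF = 0.944429, PV = 1.652751
  t = 1.5000: CF_t = 1.750000, DF = 0.917812, PV = 1.606172
  t = 2.0000: CF_t = 1.750000, DF = 0.891946, PV = 1.560905
  t = 2.5000: CF_t = 1.750000, DF = 0.866808, PV = 1.516915
  t = 3.0000: CF_t = 1.750000, DF = 0.842379, PV = 1.474164
  t = 3.5000: CF_t = 1.750000, DF = 0.818639, PV = 1.432618
  t = 4.0000: CF_t = 1.750000, DF = 0.795567, PV = 1.392243
  t = 4.5000: CF_t = 1.750000, DF = 0.773146, PV = 1.353006
  t = 5.0000: CF_t = 1.750000, DF = 0.751357, PV = 1.314874
  t = 5.5000: CF_t = 1.750000, DF = 0.730182, PV = 1.277818
  t = 6.0000: CF_t = 1.750000, DF = 0.709603, PV = 1.241805
  t = 6.5000: CF_t = 1.750000, DF = 0.689605, PV = 1.206808
  t = 7.0000: CF_t = 101.750000, DF = 0.670170, PV = 68.189761
Price P = sum_t PV_t = 86.920520
Convexity numerator sum_t t*(t + 1/m) * CF_t / (1+y/m)^(m*t + 2):
  t = 0.5000: term = 0.803086
  t = 1.0000: term = 2.341358
  t = 1.5000: term = 4.550744
  t = 2.0000: term = 7.370820
  t = 2.5000: term = 10.744636
  t = 3.0000: term = 14.618552
  t = 3.5000: term = 18.942082
  t = 4.0000: term = 23.667741
  t = 4.5000: term = 28.750900
  t = 5.0000: term = 34.149649
  t = 5.5000: term = 39.824664
  t = 6.0000: term = 45.739078
  t = 6.5000: term = 51.858365
  t = 7.0000: term = 3381.019886
Convexity = (1/P) * sum = 3664.381560 / 86.920520 = 42.157842

Answer: Convexity = 42.1578


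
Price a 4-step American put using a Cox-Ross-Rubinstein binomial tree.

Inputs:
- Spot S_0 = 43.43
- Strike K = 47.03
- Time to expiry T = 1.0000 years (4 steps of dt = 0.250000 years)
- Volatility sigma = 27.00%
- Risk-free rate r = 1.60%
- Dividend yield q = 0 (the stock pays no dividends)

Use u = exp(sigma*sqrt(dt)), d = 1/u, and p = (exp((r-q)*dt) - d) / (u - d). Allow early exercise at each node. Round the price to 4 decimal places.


Answer: Price = V(0,0) = 6.6945

Derivation:
dt = T/N = 0.250000
u = exp(sigma*sqrt(dt)) = 1.144537; d = 1/u = 0.873716
p = (exp((r-q)*dt) - d) / (u - d) = 0.481101
Discount per step: exp(-r*dt) = 0.996008
Stock lattice S(k, i) with i counting down-moves:
  k=0: S(0,0) = 43.4300
  k=1: S(1,0) = 49.7072; S(1,1) = 37.9455
  k=2: S(2,0) = 56.8918; S(2,1) = 43.4300; S(2,2) = 33.1536
  k=3: S(3,0) = 65.1147; S(3,1) = 49.7072; S(3,2) = 37.9455; S(3,3) = 28.9668
  k=4: S(4,0) = 74.5262; S(4,1) = 56.8918; S(4,2) = 43.4300; S(4,3) = 33.1536; S(4,4) = 25.3088
Terminal payoffs V(N, i) = max(K - S_T, 0):
  V(4,0) = 0.000000; V(4,1) = 0.000000; V(4,2) = 3.600000; V(4,3) = 13.876429; V(4,4) = 21.721243
Backward induction: V(k, i) = exp(-r*dt) * [p * V(k+1, i) + (1-p) * V(k+1, i+1)]; then take max(V_cont, immediate exercise) for American.
  V(3,0) = exp(-r*dt) * [p*0.000000 + (1-p)*0.000000] = 0.000000; exercise = 0.000000; V(3,0) = max -> 0.000000
  V(3,1) = exp(-r*dt) * [p*0.000000 + (1-p)*3.600000] = 1.860580; exercise = 0.000000; V(3,1) = max -> 1.860580
  V(3,2) = exp(-r*dt) * [p*3.600000 + (1-p)*13.876429] = 8.896774; exercise = 9.084518; V(3,2) = max -> 9.084518
  V(3,3) = exp(-r*dt) * [p*13.876429 + (1-p)*21.721243] = 17.875453; exercise = 18.063197; V(3,3) = max -> 18.063197
  V(2,0) = exp(-r*dt) * [p*0.000000 + (1-p)*1.860580] = 0.961600; exercise = 0.000000; V(2,0) = max -> 0.961600
  V(2,1) = exp(-r*dt) * [p*1.860580 + (1-p)*9.084518] = 5.586685; exercise = 3.600000; V(2,1) = max -> 5.586685
  V(2,2) = exp(-r*dt) * [p*9.084518 + (1-p)*18.063197] = 13.688684; exercise = 13.876429; V(2,2) = max -> 13.876429
  V(1,0) = exp(-r*dt) * [p*0.961600 + (1-p)*5.586685] = 3.348134; exercise = 0.000000; V(1,0) = max -> 3.348134
  V(1,1) = exp(-r*dt) * [p*5.586685 + (1-p)*13.876429] = 9.848754; exercise = 9.084518; V(1,1) = max -> 9.848754
  V(0,0) = exp(-r*dt) * [p*3.348134 + (1-p)*9.848754] = 6.694470; exercise = 3.600000; V(0,0) = max -> 6.694470


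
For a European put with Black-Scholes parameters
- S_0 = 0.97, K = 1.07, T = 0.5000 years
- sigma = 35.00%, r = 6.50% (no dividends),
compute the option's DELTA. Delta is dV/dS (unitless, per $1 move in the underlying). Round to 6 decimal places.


Answer: Delta = -0.556220

Derivation:
d1 = -0.1413924900; d2 = -0.3888798634
phi(d1) = 0.3949743506; exp(-qT) = 1.0000000000; exp(-rT) = 0.9680224498
N(-d1) = 0.5562200566
Delta = -exp(-qT) * N(-d1) = -1.0000000000 * 0.5562200566 = -0.556220


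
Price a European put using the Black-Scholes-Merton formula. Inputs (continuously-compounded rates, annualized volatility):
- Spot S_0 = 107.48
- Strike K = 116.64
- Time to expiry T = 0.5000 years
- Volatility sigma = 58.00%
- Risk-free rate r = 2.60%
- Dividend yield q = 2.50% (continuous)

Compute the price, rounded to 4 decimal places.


d1 = (ln(S/K) + (r - q + 0.5*sigma^2) * T) / (sigma * sqrt(T)) = 0.00685775
d2 = d1 - sigma * sqrt(T) = -0.40326418
exp(-rT) = 0.98708414; exp(-qT) = 0.98757780
P = K * exp(-rT) * N(-d2) - S_0 * exp(-qT) * N(-d1)
N(-d1) = 0.49726417; N(-d2) = 0.65662305
P = 116.6400 * 0.98708414 * 0.65662305 - 107.4800 * 0.98757780 * 0.49726417 = 22.8173

Answer: Price = 22.8173


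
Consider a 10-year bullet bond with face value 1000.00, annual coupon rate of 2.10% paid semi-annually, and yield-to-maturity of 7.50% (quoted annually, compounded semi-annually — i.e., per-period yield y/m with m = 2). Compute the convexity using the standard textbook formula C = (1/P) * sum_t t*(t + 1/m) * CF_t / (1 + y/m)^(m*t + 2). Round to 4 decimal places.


Coupon per period c = face * coupon_rate / m = 10.500000
Periods per year m = 2; per-period yield y/m = 0.037500
Number of cashflows N = 20
Cashflows (t years, CF_t, discount factor 1/(1+y/m)^(m*t), PV):
  t = 0.5000: CF_t = 10.500000, DF = 0.963855, PV = 10.120482
  t = 1.0000: CF_t = 10.500000, DF = 0.929017, PV = 9.754681
  t = 1.5000: CF_t = 10.500000, DF = 0.895438, PV = 9.402103
  t = 2.0000: CF_t = 10.500000, DF = 0.863073, PV = 9.062267
  t = 2.5000: CF_t = 10.500000, DF = 0.831878, PV = 8.734716
  t = 3.0000: CF_t = 10.500000, DF = 0.801810, PV = 8.419003
  t = 3.5000: CF_t = 10.500000, DF = 0.772829, PV = 8.114702
  t = 4.0000: CF_t = 10.500000, DF = 0.744895, PV = 7.821399
  t = 4.5000: CF_t = 10.500000, DF = 0.717971, PV = 7.538698
  t = 5.0000: CF_t = 10.500000, DF = 0.692020, PV = 7.266215
  t = 5.5000: CF_t = 10.500000, DF = 0.667008, PV = 7.003581
  t = 6.0000: CF_t = 10.500000, DF = 0.642899, PV = 6.750439
  t = 6.5000: CF_t = 10.500000, DF = 0.619662, PV = 6.506447
  t = 7.0000: CF_t = 10.500000, DF = 0.597264, PV = 6.271275
  t = 7.5000: CF_t = 10.500000, DF = 0.575676, PV = 6.044602
  t = 8.0000: CF_t = 10.500000, DF = 0.554869, PV = 5.826123
  t = 8.5000: CF_t = 10.500000, DF = 0.534813, PV = 5.615540
  t = 9.0000: CF_t = 10.500000, DF = 0.515483, PV = 5.412568
  t = 9.5000: CF_t = 10.500000, DF = 0.496851, PV = 5.216933
  t = 10.0000: CF_t = 1010.500000, DF = 0.478892, PV = 483.920712
Price P = sum_t PV_t = 624.802486
Convexity numerator sum_t t*(t + 1/m) * CF_t / (1+y/m)^(m*t + 2):
  t = 0.5000: term = 4.701051
  t = 1.0000: term = 13.593401
  t = 1.5000: term = 26.204147
  t = 2.0000: term = 42.095015
  t = 2.5000: term = 60.860263
  t = 3.0000: term = 82.124692
  t = 3.5000: term = 105.541773
  t = 4.0000: term = 130.791870
  t = 4.5000: term = 157.580567
  t = 5.0000: term = 185.637080
  t = 5.5000: term = 214.712767
  t = 6.0000: term = 244.579713
  t = 6.5000: term = 275.029396
  t = 7.0000: term = 305.871432
  t = 7.5000: term = 336.932386
  t = 8.0000: term = 368.054655
  t = 8.5000: term = 399.095409
  t = 9.0000: term = 429.925600
  t = 9.5000: term = 460.429023
  t = 10.0000: term = 47204.923534
Convexity = (1/P) * sum = 51048.683776 / 624.802486 = 81.703714

Answer: Convexity = 81.7037


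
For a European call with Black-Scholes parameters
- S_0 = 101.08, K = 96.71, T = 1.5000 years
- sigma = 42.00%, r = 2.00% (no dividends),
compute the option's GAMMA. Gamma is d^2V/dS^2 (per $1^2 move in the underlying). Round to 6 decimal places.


Answer: Gamma = 0.007079

Derivation:
d1 = 0.4014353512; d2 = -0.1129574948
phi(d1) = 0.3680583830; exp(-qT) = 1.0000000000; exp(-rT) = 0.9704455335
Gamma = exp(-qT) * phi(d1) / (S * sigma * sqrt(T)) = 1.0000000000 * 0.3680583830 / (101.0800 * 0.4200 * 1.2247448714) = 0.007079


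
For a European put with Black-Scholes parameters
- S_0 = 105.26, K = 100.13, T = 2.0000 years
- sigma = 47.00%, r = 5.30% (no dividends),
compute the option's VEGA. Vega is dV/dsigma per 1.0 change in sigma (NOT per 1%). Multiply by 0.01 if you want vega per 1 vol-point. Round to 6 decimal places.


Answer: Vega = 50.568672

Derivation:
d1 = 0.5669855058; d2 = -0.0976948685
phi(d1) = 0.3397059749; exp(-qT) = 1.0000000000; exp(-rT) = 0.8994246481
Vega = S * exp(-qT) * phi(d1) * sqrt(T) = 105.2600 * 1.0000000000 * 0.3397059749 * 1.4142135624 = 50.568672


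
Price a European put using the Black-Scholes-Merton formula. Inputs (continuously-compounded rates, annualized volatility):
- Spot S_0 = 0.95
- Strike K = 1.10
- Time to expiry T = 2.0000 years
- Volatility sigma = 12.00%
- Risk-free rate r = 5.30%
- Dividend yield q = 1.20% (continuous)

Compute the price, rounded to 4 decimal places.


Answer: Price = 0.1004

Derivation:
d1 = (ln(S/K) + (r - q + 0.5*sigma^2) * T) / (sigma * sqrt(T)) = -0.29582681
d2 = d1 - sigma * sqrt(T) = -0.46553244
exp(-rT) = 0.89942465; exp(-qT) = 0.97628571
P = K * exp(-rT) * N(-d2) - S_0 * exp(-qT) * N(-d1)
N(-d1) = 0.61631883; N(-d2) = 0.67922489
P = 1.1000 * 0.89942465 * 0.67922489 - 0.9500 * 0.97628571 * 0.61631883 = 0.1004


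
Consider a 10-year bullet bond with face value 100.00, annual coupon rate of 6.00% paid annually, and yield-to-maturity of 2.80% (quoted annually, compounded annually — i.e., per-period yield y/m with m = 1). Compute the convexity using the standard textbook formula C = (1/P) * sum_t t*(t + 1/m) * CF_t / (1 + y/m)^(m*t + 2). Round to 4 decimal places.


Coupon per period c = face * coupon_rate / m = 6.000000
Periods per year m = 1; per-period yield y/m = 0.028000
Number of cashflows N = 10
Cashflows (t years, CF_t, discount factor 1/(1+y/m)^(m*t), PV):
  t = 1.0000: CF_t = 6.000000, DF = 0.972763, PV = 5.836576
  t = 2.0000: CF_t = 6.000000, DF = 0.946267, PV = 5.677603
  t = 3.0000: CF_t = 6.000000, DF = 0.920493, PV = 5.522960
  t = 4.0000: CF_t = 6.000000, DF = 0.895422, PV = 5.372529
  t = 5.0000: CF_t = 6.000000, DF = 0.871033, PV = 5.226196
  t = 6.0000: CF_t = 6.000000, DF = 0.847308, PV = 5.083848
  t = 7.0000: CF_t = 6.000000, DF = 0.824230, PV = 4.945377
  t = 8.0000: CF_t = 6.000000, DF = 0.801780, PV = 4.810678
  t = 9.0000: CF_t = 6.000000, DF = 0.779941, PV = 4.679648
  t = 10.0000: CF_t = 106.000000, DF = 0.758698, PV = 80.421972
Price P = sum_t PV_t = 127.577389
Convexity numerator sum_t t*(t + 1/m) * CF_t / (1+y/m)^(m*t + 2):
  t = 1.0000: term = 11.045920
  t = 2.0000: term = 32.235176
  t = 3.0000: term = 62.714350
  t = 4.0000: term = 101.676961
  t = 5.0000: term = 148.361325
  t = 6.0000: term = 202.048497
  t = 7.0000: term = 262.060307
  t = 8.0000: term = 327.757471
  t = 9.0000: term = 398.537781
  t = 10.0000: term = 8371.073873
Convexity = (1/P) * sum = 9917.511661 / 127.577389 = 77.737221

Answer: Convexity = 77.7372


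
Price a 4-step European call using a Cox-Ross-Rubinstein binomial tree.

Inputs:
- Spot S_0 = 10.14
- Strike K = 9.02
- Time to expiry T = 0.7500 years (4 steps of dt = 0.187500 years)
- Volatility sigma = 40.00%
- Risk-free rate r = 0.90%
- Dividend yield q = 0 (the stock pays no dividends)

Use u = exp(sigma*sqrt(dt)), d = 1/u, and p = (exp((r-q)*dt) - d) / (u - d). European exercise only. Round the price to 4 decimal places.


dt = T/N = 0.187500
u = exp(sigma*sqrt(dt)) = 1.189110; d = 1/u = 0.840965
p = (exp((r-q)*dt) - d) / (u - d) = 0.461658
Discount per step: exp(-r*dt) = 0.998314
Stock lattice S(k, i) with i counting down-moves:
  k=0: S(0,0) = 10.1400
  k=1: S(1,0) = 12.0576; S(1,1) = 8.5274
  k=2: S(2,0) = 14.3378; S(2,1) = 10.1400; S(2,2) = 7.1712
  k=3: S(3,0) = 17.0492; S(3,1) = 12.0576; S(3,2) = 8.5274; S(3,3) = 6.0308
  k=4: S(4,0) = 20.2734; S(4,1) = 14.3378; S(4,2) = 10.1400; S(4,3) = 7.1712; S(4,4) = 5.0717
Terminal payoffs V(N, i) = max(S_T - K, 0):
  V(4,0) = 11.253372; V(4,1) = 5.317782; V(4,2) = 1.120000; V(4,3) = 0.000000; V(4,4) = 0.000000
Backward induction: V(k, i) = exp(-r*dt) * [p * V(k+1, i) + (1-p) * V(k+1, i+1)].
  V(3,0) = exp(-r*dt) * [p*11.253372 + (1-p)*5.317782] = 8.044408
  V(3,1) = exp(-r*dt) * [p*5.317782 + (1-p)*1.120000] = 3.052783
  V(3,2) = exp(-r*dt) * [p*1.120000 + (1-p)*0.000000] = 0.516185
  V(3,3) = exp(-r*dt) * [p*0.000000 + (1-p)*0.000000] = 0.000000
  V(2,0) = exp(-r*dt) * [p*8.044408 + (1-p)*3.052783] = 5.348173
  V(2,1) = exp(-r*dt) * [p*3.052783 + (1-p)*0.516185] = 1.684381
  V(2,2) = exp(-r*dt) * [p*0.516185 + (1-p)*0.000000] = 0.237899
  V(1,0) = exp(-r*dt) * [p*5.348173 + (1-p)*1.684381] = 3.370108
  V(1,1) = exp(-r*dt) * [p*1.684381 + (1-p)*0.237899] = 0.904152
  V(0,0) = exp(-r*dt) * [p*3.370108 + (1-p)*0.904152] = 2.039136

Answer: Price = V(0,0) = 2.0391


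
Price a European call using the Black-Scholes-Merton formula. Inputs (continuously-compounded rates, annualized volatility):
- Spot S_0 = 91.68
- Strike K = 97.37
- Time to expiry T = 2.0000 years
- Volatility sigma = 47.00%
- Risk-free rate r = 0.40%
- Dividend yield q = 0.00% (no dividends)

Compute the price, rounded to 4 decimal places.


Answer: Price = 22.1260

Derivation:
d1 = (ln(S/K) + (r - q + 0.5*sigma^2) * T) / (sigma * sqrt(T)) = 0.25378528
d2 = d1 - sigma * sqrt(T) = -0.41089509
exp(-rT) = 0.99203191; exp(-qT) = 1.00000000
C = S_0 * exp(-qT) * N(d1) - K * exp(-rT) * N(d2)
N(d1) = 0.60016928; N(d2) = 0.34057473
C = 91.6800 * 1.00000000 * 0.60016928 - 97.3700 * 0.99203191 * 0.34057473 = 22.1260


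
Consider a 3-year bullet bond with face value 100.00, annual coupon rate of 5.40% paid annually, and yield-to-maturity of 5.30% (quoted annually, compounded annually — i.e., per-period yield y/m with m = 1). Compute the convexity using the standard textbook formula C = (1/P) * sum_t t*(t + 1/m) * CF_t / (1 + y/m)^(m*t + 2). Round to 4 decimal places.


Answer: Convexity = 10.0984

Derivation:
Coupon per period c = face * coupon_rate / m = 5.400000
Periods per year m = 1; per-period yield y/m = 0.053000
Number of cashflows N = 3
Cashflows (t years, CF_t, discount factor 1/(1+y/m)^(m*t), PV):
  t = 1.0000: CF_t = 5.400000, DF = 0.949668, PV = 5.128205
  t = 2.0000: CF_t = 5.400000, DF = 0.901869, PV = 4.870090
  t = 3.0000: CF_t = 105.400000, DF = 0.856475, PV = 90.272506
Price P = sum_t PV_t = 100.270801
Convexity numerator sum_t t*(t + 1/m) * CF_t / (1+y/m)^(m*t + 2):
  t = 1.0000: term = 9.249934
  t = 2.0000: term = 26.353089
  t = 3.0000: term = 976.967240
Convexity = (1/P) * sum = 1012.570263 / 100.270801 = 10.098356


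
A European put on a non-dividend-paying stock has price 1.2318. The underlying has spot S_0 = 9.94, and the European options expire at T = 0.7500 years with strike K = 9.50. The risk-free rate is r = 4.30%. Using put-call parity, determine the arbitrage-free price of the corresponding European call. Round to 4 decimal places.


Put-call parity: C - P = S_0 * exp(-qT) - K * exp(-rT).
S_0 * exp(-qT) = 9.9400 * 1.00000000 = 9.94000000
K * exp(-rT) = 9.5000 * 0.96826449 = 9.19851261
C = P + S*exp(-qT) - K*exp(-rT)
C = 1.2318 + 9.94000000 - 9.19851261 = 1.9733

Answer: Call price = 1.9733


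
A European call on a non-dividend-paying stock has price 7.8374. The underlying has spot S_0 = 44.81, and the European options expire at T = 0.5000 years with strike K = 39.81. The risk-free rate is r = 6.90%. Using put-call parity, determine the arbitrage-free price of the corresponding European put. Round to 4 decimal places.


Put-call parity: C - P = S_0 * exp(-qT) - K * exp(-rT).
S_0 * exp(-qT) = 44.8100 * 1.00000000 = 44.81000000
K * exp(-rT) = 39.8100 * 0.96608834 = 38.45997680
P = C - S*exp(-qT) + K*exp(-rT)
P = 7.8374 - 44.81000000 + 38.45997680 = 1.4874

Answer: Put price = 1.4874


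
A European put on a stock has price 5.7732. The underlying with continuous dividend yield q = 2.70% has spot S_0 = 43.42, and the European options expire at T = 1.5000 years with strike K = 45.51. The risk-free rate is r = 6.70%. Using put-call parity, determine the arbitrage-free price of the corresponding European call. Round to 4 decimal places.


Put-call parity: C - P = S_0 * exp(-qT) - K * exp(-rT).
S_0 * exp(-qT) = 43.4200 * 0.96030916 = 41.69662392
K * exp(-rT) = 45.5100 * 0.90438511 = 41.15856647
C = P + S*exp(-qT) - K*exp(-rT)
C = 5.7732 + 41.69662392 - 41.15856647 = 6.3113

Answer: Call price = 6.3113


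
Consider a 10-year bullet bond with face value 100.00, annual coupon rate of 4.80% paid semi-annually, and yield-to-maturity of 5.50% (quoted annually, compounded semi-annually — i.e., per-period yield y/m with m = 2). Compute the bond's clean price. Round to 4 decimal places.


Coupon per period c = face * coupon_rate / m = 2.400000
Periods per year m = 2; per-period yield y/m = 0.027500
Number of cashflows N = 20
Cashflows (t years, CF_t, discount factor 1/(1+y/m)^(m*t), PV):
  t = 0.5000: CF_t = 2.400000, DF = 0.973236, PV = 2.335766
  t = 1.0000: CF_t = 2.400000, DF = 0.947188, PV = 2.273252
  t = 1.5000: CF_t = 2.400000, DF = 0.921838, PV = 2.212411
  t = 2.0000: CF_t = 2.400000, DF = 0.897166, PV = 2.153198
  t = 2.5000: CF_t = 2.400000, DF = 0.873154, PV = 2.095570
  t = 3.0000: CF_t = 2.400000, DF = 0.849785, PV = 2.039484
  t = 3.5000: CF_t = 2.400000, DF = 0.827041, PV = 1.984899
  t = 4.0000: CF_t = 2.400000, DF = 0.804906, PV = 1.931775
  t = 4.5000: CF_t = 2.400000, DF = 0.783364, PV = 1.880073
  t = 5.0000: CF_t = 2.400000, DF = 0.762398, PV = 1.829755
  t = 5.5000: CF_t = 2.400000, DF = 0.741993, PV = 1.780783
  t = 6.0000: CF_t = 2.400000, DF = 0.722134, PV = 1.733123
  t = 6.5000: CF_t = 2.400000, DF = 0.702807, PV = 1.686737
  t = 7.0000: CF_t = 2.400000, DF = 0.683997, PV = 1.641593
  t = 7.5000: CF_t = 2.400000, DF = 0.665691, PV = 1.597658
  t = 8.0000: CF_t = 2.400000, DF = 0.647874, PV = 1.554898
  t = 8.5000: CF_t = 2.400000, DF = 0.630535, PV = 1.513283
  t = 9.0000: CF_t = 2.400000, DF = 0.613659, PV = 1.472781
  t = 9.5000: CF_t = 2.400000, DF = 0.597235, PV = 1.433364
  t = 10.0000: CF_t = 102.400000, DF = 0.581251, PV = 59.520058
Price P = sum_t PV_t = 94.670462

Answer: Price = 94.6705
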